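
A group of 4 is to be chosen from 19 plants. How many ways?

C(19,4) = 19!/(4! x 15!).

Final answer: \binom{19}{4} = 3876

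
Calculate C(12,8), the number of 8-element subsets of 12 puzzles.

C(12,8) = 12!/(8! x 4!).

Final answer: \binom{12}{8} = 495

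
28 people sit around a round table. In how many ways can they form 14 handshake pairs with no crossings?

This is a standard Catalan-number count: the answer is C_n. Here n = 28/2 = 14.
Using C_0 = 1 and C_(k+1) = C_k x 2(2k+1)/(k+2), build up term by term: C_1=1, C_2=2, C_3=5, C_4=14, C_5=42, C_6=132, C_7=429, C_8=1430, C_9=4862, C_10=16796, C_11=58786, C_12=208012, C_13=742900, C_14=2674440.

Final answer: C_{14} = 2674440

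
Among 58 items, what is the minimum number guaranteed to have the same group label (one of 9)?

There are 9 possible values for group label (one of 9). With 58 items and 9 categories, by pigeonhole: ceiling(58/9).

Final answer: 7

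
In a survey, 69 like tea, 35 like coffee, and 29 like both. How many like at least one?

|A union B| = |A| + |B| - |A intersect B| = 69 + 35 - 29.

Final answer: 75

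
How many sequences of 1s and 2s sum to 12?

Let f(n) count the ways. The last step is size 1 or 2, so f(n) = f(n-1) + f(n-2) with f(1)=1, f(2)=2.
Iterating the recurrence: f(1)=1, f(2)=2, f(3)=3, f(4)=5, f(5)=8, f(6)=13, f(7)=21, f(8)=34, f(9)=55, f(10)=89, f(11)=144, f(12)=233.

Final answer: 233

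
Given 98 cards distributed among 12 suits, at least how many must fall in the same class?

By pigeonhole with 98 objects and 12 categories: ceiling(98/12).

Final answer: 9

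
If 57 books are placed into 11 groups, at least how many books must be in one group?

By the pigeonhole principle: ceiling(57/11).

Final answer: 6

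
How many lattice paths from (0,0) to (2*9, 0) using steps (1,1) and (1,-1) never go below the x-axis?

Total monotonic paths to (9,9): C(18,9) = 48620.
Reflecting each bad path at its first crossing gives a bijection with paths to (8,10): C(18,10) = 43758.
Valid Dyck paths: 48620 - 43758.
(This is the Catalan number C_{9}.)

Final answer: C_{9} = 4862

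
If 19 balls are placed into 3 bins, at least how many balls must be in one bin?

By the pigeonhole principle: ceiling(19/3).

Final answer: 7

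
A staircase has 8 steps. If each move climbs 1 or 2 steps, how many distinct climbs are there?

Let f(n) count the ways. The last step is size 1 or 2, so f(n) = f(n-1) + f(n-2) with f(1)=1, f(2)=2.
Building up term by term: f(1)=1, f(2)=2, f(3)=3, f(4)=5, f(5)=8, f(6)=13, f(7)=21, f(8)=34.

Final answer: 34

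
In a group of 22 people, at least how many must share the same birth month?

There are 12 possible values for birth month. With 22 people and 12 categories, by pigeonhole: ceiling(22/12).

Final answer: 2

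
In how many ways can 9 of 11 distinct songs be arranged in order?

P(11,9) = 11!/(11-9)! = 11!/2!.

Final answer: P(11,9) = 19958400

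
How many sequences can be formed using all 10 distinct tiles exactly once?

The number of ways to arrange 10 distinct objects is 10!.

Final answer: 10! = 3628800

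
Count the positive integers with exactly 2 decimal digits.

First digit: 9 choices (1-9). Each of the remaining 1 digit: 10 choices.
Total: 9 x 10^1.

Final answer: 90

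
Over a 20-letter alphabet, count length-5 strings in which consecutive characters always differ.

Let g(n) count such strings. g(1) = 20, and each valid string of length n-1 extends in 19 ways (any symbol but the last), so g(n) = 19 g(n-1).
Total: g(5) = 20 x 19^4.

Final answer: 20 x 19^{4} = 2606420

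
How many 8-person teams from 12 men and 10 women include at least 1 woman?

Sum over valid woman counts:
C(10,1)C(12,7) = 7920
C(10,2)C(12,6) = 41580
C(10,3)C(12,5) = 95040
C(10,4)C(12,4) = 103950
C(10,5)C(12,3) = 55440
C(10,6)C(12,2) = 13860
C(10,7)C(12,1) = 1440
C(10,8)C(12,0) = 45
Total: 7920 + 41580 + 95040 + 103950 + 55440 + 13860 + 1440 + 45.

Final answer: 319275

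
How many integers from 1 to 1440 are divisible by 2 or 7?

Multiples of 2: 720. Multiples of 7: 205. Of both (lcm=14): 102.
By inclusion-exclusion: 720 + 205 - 102.

Final answer: 823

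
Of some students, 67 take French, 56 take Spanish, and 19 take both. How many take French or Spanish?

|A union B| = |A| + |B| - |A intersect B| = 67 + 56 - 19.

Final answer: 104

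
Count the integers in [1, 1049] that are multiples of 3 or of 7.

Multiples of 3: 349. Multiples of 7: 149. Of both (lcm=21): 49.
By inclusion-exclusion: 349 + 149 - 49.

Final answer: 449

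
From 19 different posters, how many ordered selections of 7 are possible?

P(19,7) = 19!/(19-7)! = 19!/12!.

Final answer: P(19,7) = 253955520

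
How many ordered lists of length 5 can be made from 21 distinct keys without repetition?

P(21,5) = 21!/(21-5)! = 21!/16!.

Final answer: P(21,5) = 2441880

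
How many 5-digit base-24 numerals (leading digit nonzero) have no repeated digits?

The leading digit has 23 choices (anything but zero); the next has 23 (anything but the first), then 22, and so on, one fewer each time.
Total: 23 x 23 x 22 x 21 x 20.

Final answer: 4887960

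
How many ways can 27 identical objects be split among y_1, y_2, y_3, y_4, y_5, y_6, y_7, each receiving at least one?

Substitute y'_i = y_i - 1 (so y'_i >= 0). Then sum y'_i = 27 - 7 = 20.
Stars and bars: C(20+7-1, 7-1) = C(26,6).

Final answer: C(26,6) = 230230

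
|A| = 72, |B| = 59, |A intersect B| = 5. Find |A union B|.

|A union B| = |A| + |B| - |A intersect B| = 72 + 59 - 5.

Final answer: 126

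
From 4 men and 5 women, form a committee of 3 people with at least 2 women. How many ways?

Sum over valid woman counts:
C(5,2)C(4,1) = 40
C(5,3)C(4,0) = 10
Total: 40 + 10.

Final answer: 50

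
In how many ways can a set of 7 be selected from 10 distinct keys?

C(10,7) = 10!/(7! x (10-7)!).

Final answer: C(10,7) = 120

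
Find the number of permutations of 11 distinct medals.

The number of ways to arrange 11 distinct objects is 11!.

Final answer: 11! = 39916800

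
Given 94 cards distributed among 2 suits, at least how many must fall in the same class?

By pigeonhole with 94 objects and 2 categories: ceiling(94/2).

Final answer: 47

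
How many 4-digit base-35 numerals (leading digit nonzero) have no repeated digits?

The leading digit has 34 choices (anything but zero); the next has 34 (anything but the first), then 33, and so on, one fewer each time.
Total: 34 x 34 x 33 x 32.

Final answer: 1220736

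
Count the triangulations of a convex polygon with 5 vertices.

This is a standard Catalan-number count: the answer is C_n. Here n = 5 - 2 = 3.
C_n = C(2n,n)/(n+1), so C_{3} = C(6,3)/4 = 20/4.

Final answer: C_{3} = 5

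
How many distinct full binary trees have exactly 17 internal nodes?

The structures are counted by the Catalan number C_n. Here n = 17.
C_n = (2n)!/(n!(n+1)!), so C_{17} = 34!/(17! x 18!) = C(34,17)/18 = 2333606220/18.

Final answer: C_{17} = 129644790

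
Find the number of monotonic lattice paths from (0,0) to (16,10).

Each path has 16 right steps and 10 up steps in some order (26 steps total).
Choose which 10 of the 26 steps are up: C(26,10).

Final answer: C(26,10) = 5311735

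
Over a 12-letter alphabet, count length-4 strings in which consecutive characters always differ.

First character: 12 choices. Each subsequent: 11 choices (must differ from the previous one).
Total: 12 x 11^3.

Final answer: 12 x 11^{3} = 15972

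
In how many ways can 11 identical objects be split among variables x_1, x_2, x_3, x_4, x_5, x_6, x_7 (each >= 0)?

Stars and bars with 11 stars and 6 bars:
C(11+7-1, 7-1) = C(17,6).

Final answer: C(17,6) = 12376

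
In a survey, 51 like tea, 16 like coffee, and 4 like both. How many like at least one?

|A union B| = |A| + |B| - |A intersect B| = 51 + 16 - 4.

Final answer: 63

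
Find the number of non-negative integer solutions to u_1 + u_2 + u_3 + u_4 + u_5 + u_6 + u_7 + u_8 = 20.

Stars and bars with 20 stars and 7 bars:
C(20+8-1, 8-1) = C(27,7).

Final answer: C(27,7) = 888030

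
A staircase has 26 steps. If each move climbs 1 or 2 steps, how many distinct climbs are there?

Let f(n) be the number of climbs. Removing the last move (1 or 2 steps) gives f(n) = f(n-1) + f(n-2); base cases f(1)=1, f(2)=2.
Iterating the recurrence: f(1)=1, f(2)=2, f(3)=3, f(4)=5, f(5)=8, f(6)=13, f(7)=21, f(8)=34, f(9)=55, f(10)=89, f(11)=144, f(12)=233, f(13)=377, f(14)=610, f(15)=987, f(16)=1597, f(17)=2584, f(18)=4181, f(19)=6765, f(20)=10946, f(21)=17711, f(22)=28657, f(23)=46368, f(24)=75025, f(25)=121393, f(26)=196418.

Final answer: 196418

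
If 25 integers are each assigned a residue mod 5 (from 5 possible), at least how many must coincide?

There are 5 possible values for residue mod 5. With 25 integers and 5 categories, by pigeonhole: ceiling(25/5).

Final answer: 5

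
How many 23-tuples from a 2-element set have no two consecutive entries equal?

Let g(n) count such strings. g(1) = 2, and each valid string of length n-1 extends in 1 ways (any symbol but the last), so g(n) = 1 g(n-1).
Total: g(23) = 2 x 1^22.

Final answer: 2 x 1^{22} = 2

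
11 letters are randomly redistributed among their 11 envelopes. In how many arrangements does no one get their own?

D(n) = (n-1)(D(n-1) + D(n-2)), D(0)=1, D(1)=0.
D(2) = 1 x (0 + 1) = 1
D(3) = 2 x (1 + 0) = 2
D(4) = 3 x (2 + 1) = 9
D(5) = 4 x (9 + 2) = 44
D(6) = 5 x (44 + 9) = 265
D(7) = 6 x (265 + 44) = 1854
D(8) = 7 x (1854 + 265) = 14833
D(9) = 8 x (14833 + 1854) = 133496
D(10) = 9 x (133496 + 14833) = 1334961
D(11) = 10 x (D(10) + D(9)) = 10 x (1334961 + 133496)

Final answer: D(11) = 14684570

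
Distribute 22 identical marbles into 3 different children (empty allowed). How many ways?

Stars and bars: C(n+k-1, k-1) = C(24,2).

Final answer: C(24,2) = 276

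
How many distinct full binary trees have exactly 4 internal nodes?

The structures are counted by the Catalan number C_n. Here n = 4.
C_n = C(2n,n) - C(2n,n+1), so C_{4} = C(8,4) - C(8,5) = 70 - 56.

Final answer: C_{4} = 14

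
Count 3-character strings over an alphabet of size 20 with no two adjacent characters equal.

First character: 20 choices. Each subsequent: 19 choices (must differ from the previous one).
Total: 20 x 19^2.

Final answer: 20 x 19^{2} = 7220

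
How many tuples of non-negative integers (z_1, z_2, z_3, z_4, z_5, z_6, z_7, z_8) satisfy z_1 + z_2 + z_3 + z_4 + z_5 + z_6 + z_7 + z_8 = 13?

Stars and bars with 13 stars and 7 bars:
C(13+8-1, 8-1) = C(20,7).

Final answer: C(20,7) = 77520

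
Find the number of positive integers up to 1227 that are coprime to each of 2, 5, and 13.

|div by 2|=613, |div by 5|=245, |div by 13|=94.
|div by 2&5|=122, |div by 2&13|=47, |div by 5&13|=18, |div by all|=9.
By inclusion-exclusion, divisible by at least one: 613+245+94-122-47-18+9 = 774.
Not divisible by any: 1227 - 774.

Final answer: 453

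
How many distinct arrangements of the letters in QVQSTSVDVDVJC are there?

Letters (C:1, D:2, J:1, Q:2, S:2, T:1, V:4). Total letters: 13.
Permutations = 13!/(4! x 2! x 2! x 2!).

Final answer: 32432400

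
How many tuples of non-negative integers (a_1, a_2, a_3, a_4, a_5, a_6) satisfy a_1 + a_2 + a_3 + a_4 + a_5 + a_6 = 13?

Stars and bars with 13 stars and 5 bars:
C(13+6-1, 6-1) = C(18,5).

Final answer: C(18,5) = 8568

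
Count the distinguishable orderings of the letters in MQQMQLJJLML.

Letters (J:2, L:3, M:3, Q:3). Total letters: 11.
Permutations = 11!/(3! x 3! x 3! x 2!).

Final answer: 92400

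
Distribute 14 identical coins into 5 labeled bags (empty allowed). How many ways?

Stars and bars: C(n+k-1, k-1) = C(18,4).

Final answer: C(18,4) = 3060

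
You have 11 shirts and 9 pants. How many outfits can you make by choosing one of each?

By the multiplication principle: 11 x 9.

Final answer: 99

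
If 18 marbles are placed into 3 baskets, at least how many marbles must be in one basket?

By the pigeonhole principle: ceiling(18/3).

Final answer: 6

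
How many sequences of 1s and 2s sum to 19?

Let f(n) count the ways. The last step is size 1 or 2, so f(n) = f(n-1) + f(n-2) with f(1)=1, f(2)=2.
Building up term by term: f(1)=1, f(2)=2, f(3)=3, f(4)=5, f(5)=8, f(6)=13, f(7)=21, f(8)=34, f(9)=55, f(10)=89, f(11)=144, f(12)=233, f(13)=377, f(14)=610, f(15)=987, f(16)=1597, f(17)=2584, f(18)=4181, f(19)=6765.

Final answer: 6765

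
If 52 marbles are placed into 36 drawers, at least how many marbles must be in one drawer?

By the pigeonhole principle: ceiling(52/36).

Final answer: 2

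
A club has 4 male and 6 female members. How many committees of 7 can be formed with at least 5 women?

Sum over valid woman counts:
C(6,5)C(4,2) = 36
C(6,6)C(4,1) = 4
Total: 36 + 4.

Final answer: 40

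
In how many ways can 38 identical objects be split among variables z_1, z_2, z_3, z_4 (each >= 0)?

Stars and bars with 38 stars and 3 bars:
C(38+4-1, 4-1) = C(41,3).

Final answer: C(41,3) = 10660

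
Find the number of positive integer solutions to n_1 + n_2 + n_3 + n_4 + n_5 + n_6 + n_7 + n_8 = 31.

Substitute n'_i = n_i - 1 (so n'_i >= 0). Then sum n'_i = 31 - 8 = 23.
Stars and bars: C(23+8-1, 8-1) = C(30,7).

Final answer: C(30,7) = 2035800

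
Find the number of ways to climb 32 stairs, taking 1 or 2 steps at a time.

Let f(n) count the ways. The last step is size 1 or 2, so f(n) = f(n-1) + f(n-2) with f(1)=1, f(2)=2.
Building up term by term: f(1)=1, f(2)=2, f(3)=3, f(4)=5, f(5)=8, f(6)=13, f(7)=21, f(8)=34, f(9)=55, f(10)=89, f(11)=144, f(12)=233, f(13)=377, f(14)=610, f(15)=987, f(16)=1597, f(17)=2584, f(18)=4181, f(19)=6765, f(20)=10946, f(21)=17711, f(22)=28657, f(23)=46368, f(24)=75025, f(25)=121393, f(26)=196418, f(27)=317811, f(28)=514229, f(29)=832040, f(30)=1346269, f(31)=2178309, f(32)=3524578.

Final answer: 3524578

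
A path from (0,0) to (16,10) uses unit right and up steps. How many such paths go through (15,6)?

Paths (0,0)->(15,6): C(21,6) = 54264.
Paths (15,6)->(16,10): C(5,4) = 5.
By multiplication principle: 54264 x 5.

Final answer: 271320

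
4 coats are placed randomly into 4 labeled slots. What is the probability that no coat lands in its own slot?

Use the recurrence D(n) = (n-1)(D(n-1) + D(n-2)) with D(0)=1, D(1)=0.
Building up: D(2)=1, D(3)=2, D(4)=9.
Total arrangements: 4! = 24.
Probability = D(4)/4! = 3/8.

Final answer: D(4)/4! = 9/24 = 0.375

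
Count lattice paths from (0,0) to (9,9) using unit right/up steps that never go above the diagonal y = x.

Total monotonic paths to (9,9): C(18,9) = 48620.
Reflecting each bad path at its first crossing gives a bijection with paths to (8,10): C(18,10) = 43758.
Valid Dyck paths: 48620 - 43758.
(Equivalently, C_{9} = C(18,9)/10 = 48620/10.)

Final answer: C_{9} = 4862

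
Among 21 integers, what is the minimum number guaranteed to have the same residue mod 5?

There are 5 possible values for residue mod 5. With 21 integers and 5 categories, by pigeonhole: ceiling(21/5).

Final answer: 5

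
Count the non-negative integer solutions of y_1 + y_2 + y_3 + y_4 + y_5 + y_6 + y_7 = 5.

Stars and bars with 5 stars and 6 bars:
C(5+7-1, 7-1) = C(11,6).

Final answer: C(11,6) = 462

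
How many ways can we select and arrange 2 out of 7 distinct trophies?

P(7,2) = 7!/(7-2)! = 7!/5!.

Final answer: P(7,2) = 42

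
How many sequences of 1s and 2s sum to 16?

Let f(n) be the number of climbs. Removing the last move (1 or 2 steps) gives f(n) = f(n-1) + f(n-2); base cases f(1)=1, f(2)=2.
Building up term by term: f(1)=1, f(2)=2, f(3)=3, f(4)=5, f(5)=8, f(6)=13, f(7)=21, f(8)=34, f(9)=55, f(10)=89, f(11)=144, f(12)=233, f(13)=377, f(14)=610, f(15)=987, f(16)=1597.

Final answer: 1597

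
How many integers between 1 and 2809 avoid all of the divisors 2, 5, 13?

|div by 2|=1404, |div by 5|=561, |div by 13|=216.
|div by 2&5|=280, |div by 2&13|=108, |div by 5&13|=43, |div by all|=21.
By inclusion-exclusion, divisible by at least one: 1404+561+216-280-108-43+21 = 1771.
Not divisible by any: 2809 - 1771.

Final answer: 1038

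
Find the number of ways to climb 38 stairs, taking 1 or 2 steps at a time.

Condition on the final move: it is a 1-step (f(n-1) ways to get there) or a 2-step (f(n-2) ways), so f(n) = f(n-1) + f(n-2), with f(1)=1, f(2)=2.
Computing successive values: f(1)=1, f(2)=2, f(3)=3, f(4)=5, f(5)=8, f(6)=13, f(7)=21, f(8)=34, f(9)=55, f(10)=89, f(11)=144, f(12)=233, f(13)=377, f(14)=610, f(15)=987, f(16)=1597, f(17)=2584, f(18)=4181, f(19)=6765, f(20)=10946, f(21)=17711, f(22)=28657, f(23)=46368, f(24)=75025, f(25)=121393, f(26)=196418, f(27)=317811, f(28)=514229, f(29)=832040, f(30)=1346269, f(31)=2178309, f(32)=3524578, f(33)=5702887, f(34)=9227465, f(35)=14930352, f(36)=24157817, f(37)=39088169, f(38)=63245986.

Final answer: 63245986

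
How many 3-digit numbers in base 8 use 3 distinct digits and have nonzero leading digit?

The leading digit has 7 choices (anything but zero); the next has 7 (anything but the first), then 6, and so on, one fewer each time.
Total: 7 x 7 x 6.

Final answer: 294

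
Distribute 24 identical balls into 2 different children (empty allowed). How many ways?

Stars and bars: C(n+k-1, k-1) = C(25,1).

Final answer: C(25,1) = 25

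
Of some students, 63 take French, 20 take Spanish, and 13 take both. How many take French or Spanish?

|A union B| = |A| + |B| - |A intersect B| = 63 + 20 - 13.

Final answer: 70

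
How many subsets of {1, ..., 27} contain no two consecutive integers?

Condition on whether n belongs to the subset: if not, any valid subset of {1, ..., n-1} works (a(n-1)); if so, n-1 is excluded and the rest is a valid subset of {1, ..., n-2} (a(n-2)). Hence a(n) = a(n-1) + a(n-2), a(1)=2, a(2)=3.
Iterating the recurrence: a(1)=2, a(2)=3, a(3)=5, a(4)=8, a(5)=13, a(6)=21, a(7)=34, a(8)=55, a(9)=89, a(10)=144, a(11)=233, a(12)=377, a(13)=610, a(14)=987, a(15)=1597, a(16)=2584, a(17)=4181, a(18)=6765, a(19)=10946, a(20)=17711, a(21)=28657, a(22)=46368, a(23)=75025, a(24)=121393, a(25)=196418, a(26)=317811, a(27)=514229.

Final answer: 514229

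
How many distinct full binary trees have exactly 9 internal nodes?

This is a standard Catalan-number count: the answer is C_n. Here n = 9.
C_n = (2n)!/(n!(n+1)!), so C_{9} = 18!/(9! x 10!) = C(18,9)/10 = 48620/10.

Final answer: C_{9} = 4862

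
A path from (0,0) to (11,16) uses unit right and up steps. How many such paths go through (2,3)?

Paths (0,0)->(2,3): C(5,3) = 10.
Paths (2,3)->(11,16): C(22,13) = 497420.
By multiplication principle: 10 x 497420.

Final answer: 4974200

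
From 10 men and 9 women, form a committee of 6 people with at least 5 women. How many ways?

Sum over valid woman counts:
C(9,5)C(10,1) = 1260
C(9,6)C(10,0) = 84
Total: 1260 + 84.

Final answer: 1344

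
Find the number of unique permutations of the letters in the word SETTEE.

Letters (E:3, S:1, T:2). Total letters: 6.
Permutations = 6!/(3! x 2!).

Final answer: 60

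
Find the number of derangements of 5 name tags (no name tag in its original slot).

Use the recurrence D(n) = (n-1)(D(n-1) + D(n-2)) with D(0)=1, D(1)=0.
D(2) = 1 x (0 + 1) = 1
D(3) = 2 x (1 + 0) = 2
D(4) = 3 x (2 + 1) = 9
D(5) = 4 x (D(4) + D(3)) = 4 x (9 + 2)

Final answer: D(5) = 44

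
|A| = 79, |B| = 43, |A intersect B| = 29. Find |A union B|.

|A union B| = |A| + |B| - |A intersect B| = 79 + 43 - 29.

Final answer: 93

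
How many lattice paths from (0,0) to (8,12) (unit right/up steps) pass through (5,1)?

Paths (0,0)->(5,1): C(6,1) = 6.
Paths (5,1)->(8,12): C(14,11) = 364.
By multiplication principle: 6 x 364.

Final answer: 2184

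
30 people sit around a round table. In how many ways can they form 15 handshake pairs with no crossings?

This is a standard Catalan-number count: the answer is C_n. Here n = 30/2 = 15.
C_n = C(2n,n) - C(2n,n+1), so C_{15} = C(30,15) - C(30,16) = 155117520 - 145422675.

Final answer: C_{15} = 9694845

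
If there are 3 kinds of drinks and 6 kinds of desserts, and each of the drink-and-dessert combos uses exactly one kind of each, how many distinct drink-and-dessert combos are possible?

By the multiplication principle: 3 x 6.

Final answer: 18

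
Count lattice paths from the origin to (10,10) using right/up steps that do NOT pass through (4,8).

Total paths to (10,10): C(20,10) = 184756.
Paths through (4,8): C(12,8) x C(8,2) = 13860.
Avoiding (4,8): 184756 - 13860.

Final answer: 170896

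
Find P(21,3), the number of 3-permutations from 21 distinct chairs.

P(21,3) = 21!/(21-3)! = 21!/18!.

Final answer: P(21,3) = 7980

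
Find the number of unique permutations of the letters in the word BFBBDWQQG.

Letters (B:3, D:1, F:1, G:1, Q:2, W:1). Total letters: 9.
Permutations = 9!/(3! x 2!).

Final answer: 30240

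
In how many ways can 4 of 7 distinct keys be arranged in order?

P(7,4) = 7!/(7-4)! = 7!/3!.

Final answer: P(7,4) = 840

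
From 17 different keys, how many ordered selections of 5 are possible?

P(17,5) = 17!/(17-5)! = 17!/12!.

Final answer: P(17,5) = 742560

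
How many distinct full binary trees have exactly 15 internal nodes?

This is a standard Catalan-number count: the answer is C_n. Here n = 15.
C_n = (2n)!/(n!(n+1)!), so C_{15} = 30!/(15! x 16!) = C(30,15)/16 = 155117520/16.

Final answer: C_{15} = 9694845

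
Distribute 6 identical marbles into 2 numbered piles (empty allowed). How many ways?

Stars and bars: C(n+k-1, k-1) = C(7,1).

Final answer: C(7,1) = 7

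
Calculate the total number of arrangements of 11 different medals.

The number of ways to arrange 11 distinct objects is 11!.

Final answer: 11! = 39916800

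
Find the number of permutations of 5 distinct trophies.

The number of ways to arrange 5 distinct objects is 5!.

Final answer: 5! = 120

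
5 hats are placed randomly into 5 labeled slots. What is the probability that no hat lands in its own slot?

Use the recurrence D(n) = (n-1)(D(n-1) + D(n-2)) with D(0)=1, D(1)=0.
Building up: D(2)=1, D(3)=2, D(4)=9, D(5)=44.
Total arrangements: 5! = 120.
Probability = D(5)/5! = 11/30.

Final answer: D(5)/5! = 44/120 = 0.366667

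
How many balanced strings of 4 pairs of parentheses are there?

This is counted by the nth Catalan number C_n. Here n = 4 (pairs).
C_n = C(2n,n) - C(2n,n+1), so C_{4} = C(8,4) - C(8,5) = 70 - 56.

Final answer: C_{4} = 14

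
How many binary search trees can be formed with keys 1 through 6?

This is counted by the nth Catalan number C_n. Here n = 6.
C_n = C(2n,n) - C(2n,n+1), so C_{6} = C(12,6) - C(12,7) = 924 - 792.

Final answer: C_{6} = 132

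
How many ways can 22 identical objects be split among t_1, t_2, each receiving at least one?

Substitute t'_i = t_i - 1 (so t'_i >= 0). Then sum t'_i = 22 - 2 = 20.
Stars and bars: C(20+2-1, 2-1) = C(21,1).

Final answer: C(21,1) = 21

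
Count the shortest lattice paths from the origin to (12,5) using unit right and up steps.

Each path has 12 right steps and 5 up steps in some order (17 steps total).
Choose which 5 of the 17 steps are up: C(17,5).

Final answer: C(17,5) = 6188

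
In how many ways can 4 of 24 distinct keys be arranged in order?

P(24,4) = 24!/(24-4)! = 24!/20!.

Final answer: P(24,4) = 255024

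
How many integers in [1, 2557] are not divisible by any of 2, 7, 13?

|div by 2|=1278, |div by 7|=365, |div by 13|=196.
|div by 2&7|=182, |div by 2&13|=98, |div by 7&13|=28, |div by all|=14.
By inclusion-exclusion, divisible by at least one: 1278+365+196-182-98-28+14 = 1545.
Not divisible by any: 2557 - 1545.

Final answer: 1012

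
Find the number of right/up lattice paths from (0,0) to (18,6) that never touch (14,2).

Total paths to (18,6): C(24,6) = 134596.
Paths through (14,2): C(16,2) x C(8,4) = 8400.
Avoiding (14,2): 134596 - 8400.

Final answer: 126196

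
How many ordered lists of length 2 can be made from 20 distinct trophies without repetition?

P(20,2) = 20!/(20-2)! = 20!/18!.

Final answer: P(20,2) = 380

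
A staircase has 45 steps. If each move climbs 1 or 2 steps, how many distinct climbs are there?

Let f(n) be the number of climbs. Removing the last move (1 or 2 steps) gives f(n) = f(n-1) + f(n-2); base cases f(1)=1, f(2)=2.
Computing successive values: f(1)=1, f(2)=2, f(3)=3, f(4)=5, f(5)=8, f(6)=13, f(7)=21, f(8)=34, f(9)=55, f(10)=89, f(11)=144, f(12)=233, f(13)=377, f(14)=610, f(15)=987, f(16)=1597, f(17)=2584, f(18)=4181, f(19)=6765, f(20)=10946, f(21)=17711, f(22)=28657, f(23)=46368, f(24)=75025, f(25)=121393, f(26)=196418, f(27)=317811, f(28)=514229, f(29)=832040, f(30)=1346269, f(31)=2178309, f(32)=3524578, f(33)=5702887, f(34)=9227465, f(35)=14930352, f(36)=24157817, f(37)=39088169, f(38)=63245986, f(39)=102334155, f(40)=165580141, f(41)=267914296, f(42)=433494437, f(43)=701408733, f(44)=1134903170, f(45)=1836311903.

Final answer: 1836311903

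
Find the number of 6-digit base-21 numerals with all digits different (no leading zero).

The leading digit has 20 choices (anything but zero); the next has 20 (anything but the first), then 19, and so on, one fewer each time.
Total: 20 x 20 x 19 x 18 x 17 x 16.

Final answer: 37209600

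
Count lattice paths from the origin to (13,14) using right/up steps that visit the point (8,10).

Paths (0,0)->(8,10): C(18,10) = 43758.
Paths (8,10)->(13,14): C(9,4) = 126.
By multiplication principle: 43758 x 126.

Final answer: 5513508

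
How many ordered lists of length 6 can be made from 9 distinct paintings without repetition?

P(9,6) = 9!/(9-6)! = 9!/3!.

Final answer: P(9,6) = 60480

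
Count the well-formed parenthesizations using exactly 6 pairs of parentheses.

This is counted by the nth Catalan number C_n. Here n = 6 (pairs).
C_n = C(2n,n)/(n+1), so C_{6} = C(12,6)/7 = 924/7.

Final answer: C_{6} = 132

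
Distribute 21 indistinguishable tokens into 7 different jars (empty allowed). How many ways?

Stars and bars: C(n+k-1, k-1) = C(27,6).

Final answer: C(27,6) = 296010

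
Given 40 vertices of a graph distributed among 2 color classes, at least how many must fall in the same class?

By pigeonhole with 40 objects and 2 categories: ceiling(40/2).

Final answer: 20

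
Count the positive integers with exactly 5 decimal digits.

The leading digit cannot be 0 (9 options); the other 4 digits can be anything (10 options each).
Total: 9 x 10^4.

Final answer: 90000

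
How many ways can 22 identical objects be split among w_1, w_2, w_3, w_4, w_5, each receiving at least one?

Substitute w'_i = w_i - 1 (so w'_i >= 0). Then sum w'_i = 22 - 5 = 17.
Stars and bars: C(17+5-1, 5-1) = C(21,4).

Final answer: C(21,4) = 5985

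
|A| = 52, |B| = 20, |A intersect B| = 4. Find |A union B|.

|A union B| = |A| + |B| - |A intersect B| = 52 + 20 - 4.

Final answer: 68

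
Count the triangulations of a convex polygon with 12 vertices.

This is counted by the nth Catalan number C_n. Here n = 12 - 2 = 10.
C_n = C(2n,n) - C(2n,n+1), so C_{10} = C(20,10) - C(20,11) = 184756 - 167960.

Final answer: C_{10} = 16796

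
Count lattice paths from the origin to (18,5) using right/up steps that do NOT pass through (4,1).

Total paths to (18,5): C(23,5) = 33649.
Paths through (4,1): C(5,1) x C(18,4) = 15300.
Avoiding (4,1): 33649 - 15300.

Final answer: 18349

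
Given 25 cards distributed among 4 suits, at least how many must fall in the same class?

By pigeonhole with 25 objects and 4 categories: ceiling(25/4).

Final answer: 7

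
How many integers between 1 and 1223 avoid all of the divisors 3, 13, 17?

|div by 3|=407, |div by 13|=94, |div by 17|=71.
|div by 3&13|=31, |div by 3&17|=23, |div by 13&17|=5, |div by all|=1.
By inclusion-exclusion, divisible by at least one: 407+94+71-31-23-5+1 = 514.
Not divisible by any: 1223 - 514.

Final answer: 709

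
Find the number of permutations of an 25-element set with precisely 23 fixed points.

Choose which 23 elements are fixed: C(25,23) = 300.
Derange the remaining 2 using D(j) = (j-1)(D(j-1) + D(j-2)), D(0)=1, D(1)=0: D(2)=1.
Total: 300 x 1.

Final answer: C(25,23) D(2) = 300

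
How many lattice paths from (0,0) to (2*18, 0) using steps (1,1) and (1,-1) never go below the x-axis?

Total monotonic paths to (18,18): C(36,18) = 9075135300.
Paths that cross above y=x (reflection bijection): C(36,19) = 8597496600.
Valid Dyck paths: 9075135300 - 8597496600.
(This is the Catalan number C_{18}.)

Final answer: C_{18} = 477638700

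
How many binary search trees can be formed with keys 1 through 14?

The structures are counted by the Catalan number C_n. Here n = 14.
C_n = (2n)!/(n!(n+1)!), so C_{14} = 28!/(14! x 15!) = C(28,14)/15 = 40116600/15.

Final answer: C_{14} = 2674440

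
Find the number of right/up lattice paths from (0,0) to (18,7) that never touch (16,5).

Total paths to (18,7): C(25,7) = 480700.
Paths through (16,5): C(21,5) x C(4,2) = 122094.
Avoiding (16,5): 480700 - 122094.

Final answer: 358606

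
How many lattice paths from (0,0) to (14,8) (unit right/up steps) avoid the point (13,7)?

Total paths to (14,8): C(22,8) = 319770.
Paths through (13,7): C(20,7) x C(2,1) = 155040.
Avoiding (13,7): 319770 - 155040.

Final answer: 164730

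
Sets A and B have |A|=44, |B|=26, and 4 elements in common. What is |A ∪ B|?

|A union B| = |A| + |B| - |A intersect B| = 44 + 26 - 4.

Final answer: 66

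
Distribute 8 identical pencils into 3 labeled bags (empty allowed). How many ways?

Stars and bars: C(n+k-1, k-1) = C(10,2).

Final answer: C(10,2) = 45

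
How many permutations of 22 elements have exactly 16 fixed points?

Choose which 16 elements are fixed: C(22,16) = 74613.
Derange the remaining 6 using D(j) = (j-1)(D(j-1) + D(j-2)), D(0)=1, D(1)=0: D(2)=1, D(3)=2, D(4)=9, D(5)=44, D(6)=265.
Total: 74613 x 265.

Final answer: C(22,16) D(6) = 19772445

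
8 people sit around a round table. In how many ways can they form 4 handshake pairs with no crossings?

This is counted by the nth Catalan number C_n. Here n = 8/2 = 4.
C_n = C(2n,n)/(n+1), so C_{4} = C(8,4)/5 = 70/5.

Final answer: C_{4} = 14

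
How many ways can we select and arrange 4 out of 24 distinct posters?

P(24,4) = 24!/(24-4)! = 24!/20!.

Final answer: P(24,4) = 255024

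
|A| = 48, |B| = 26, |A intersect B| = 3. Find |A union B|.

|A union B| = |A| + |B| - |A intersect B| = 48 + 26 - 3.

Final answer: 71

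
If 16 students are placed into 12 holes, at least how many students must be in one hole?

By the pigeonhole principle: ceiling(16/12).

Final answer: 2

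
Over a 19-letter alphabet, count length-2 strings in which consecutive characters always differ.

Let g(n) count such strings. g(1) = 19, and each valid string of length n-1 extends in 18 ways (any symbol but the last), so g(n) = 18 g(n-1).
Total: g(2) = 19 x 18^1.

Final answer: 19 x 18^{1} = 342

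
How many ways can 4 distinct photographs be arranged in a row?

The number of ways to arrange 4 distinct objects is 4!.

Final answer: 4! = 24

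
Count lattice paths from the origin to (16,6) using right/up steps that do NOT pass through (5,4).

Total paths to (16,6): C(22,6) = 74613.
Paths through (5,4): C(9,4) x C(13,2) = 9828.
Avoiding (5,4): 74613 - 9828.

Final answer: 64785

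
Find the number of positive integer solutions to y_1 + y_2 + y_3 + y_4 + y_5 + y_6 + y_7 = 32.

Substitute y'_i = y_i - 1 (so y'_i >= 0). Then sum y'_i = 32 - 7 = 25.
Stars and bars: C(25+7-1, 7-1) = C(31,6).

Final answer: C(31,6) = 736281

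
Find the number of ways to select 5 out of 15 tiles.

C(15,5) = 15!/(5! x (15-5)!).

Final answer: C(15,5) = 3003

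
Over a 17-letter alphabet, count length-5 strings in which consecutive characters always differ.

First character: 17 choices. Each subsequent: 16 choices (must differ from the previous one).
Total: 17 x 16^4.

Final answer: 17 x 16^{4} = 1114112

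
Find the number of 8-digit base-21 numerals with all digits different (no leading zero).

The leading digit has 20 choices (anything but zero); the next has 20 (anything but the first), then 19, and so on, one fewer each time.
Total: 20 x 20 x 19 x 18 x 17 x 16 x 15 x 14.

Final answer: 7814016000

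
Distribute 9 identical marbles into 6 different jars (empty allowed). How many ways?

Stars and bars: C(n+k-1, k-1) = C(14,5).

Final answer: C(14,5) = 2002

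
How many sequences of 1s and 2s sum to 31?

Let f(n) count the ways. The last step is size 1 or 2, so f(n) = f(n-1) + f(n-2) with f(1)=1, f(2)=2.
Iterating the recurrence: f(1)=1, f(2)=2, f(3)=3, f(4)=5, f(5)=8, f(6)=13, f(7)=21, f(8)=34, f(9)=55, f(10)=89, f(11)=144, f(12)=233, f(13)=377, f(14)=610, f(15)=987, f(16)=1597, f(17)=2584, f(18)=4181, f(19)=6765, f(20)=10946, f(21)=17711, f(22)=28657, f(23)=46368, f(24)=75025, f(25)=121393, f(26)=196418, f(27)=317811, f(28)=514229, f(29)=832040, f(30)=1346269, f(31)=2178309.

Final answer: 2178309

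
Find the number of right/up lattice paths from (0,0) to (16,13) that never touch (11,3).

Total paths to (16,13): C(29,13) = 67863915.
Paths through (11,3): C(14,3) x C(15,10) = 1093092.
Avoiding (11,3): 67863915 - 1093092.

Final answer: 66770823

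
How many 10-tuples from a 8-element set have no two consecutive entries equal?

First character: 8 choices. Each subsequent: 7 choices (must differ from the previous one).
Total: 8 x 7^9.

Final answer: 8 x 7^{9} = 322828856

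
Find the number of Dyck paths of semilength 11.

Total monotonic paths to (11,11): C(22,11) = 705432.
By the reflection principle, paths that go above the diagonal number C(22,12) = 646646.
Valid Dyck paths: 705432 - 646646.
(These counts are the Catalan numbers.)

Final answer: C_{11} = 58786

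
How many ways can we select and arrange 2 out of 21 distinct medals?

P(21,2) = 21!/(21-2)! = 21!/19!.

Final answer: P(21,2) = 420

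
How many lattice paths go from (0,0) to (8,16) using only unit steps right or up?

Each path has 8 right steps and 16 up steps in some order (24 steps total).
Choose which 16 of the 24 steps are up: C(24,16).

Final answer: C(24,16) = 735471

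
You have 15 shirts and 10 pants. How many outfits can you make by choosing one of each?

By the multiplication principle: 15 x 10.

Final answer: 150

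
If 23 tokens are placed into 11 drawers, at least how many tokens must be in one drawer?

By the pigeonhole principle: ceiling(23/11).

Final answer: 3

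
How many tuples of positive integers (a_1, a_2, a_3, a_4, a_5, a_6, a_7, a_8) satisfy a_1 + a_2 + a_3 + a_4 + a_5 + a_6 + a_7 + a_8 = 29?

Substitute a'_i = a_i - 1 (so a'_i >= 0). Then sum a'_i = 29 - 8 = 21.
Stars and bars: C(21+8-1, 8-1) = C(28,7).

Final answer: C(28,7) = 1184040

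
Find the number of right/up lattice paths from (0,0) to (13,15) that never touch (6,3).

Total paths to (13,15): C(28,15) = 37442160.
Paths through (6,3): C(9,3) x C(19,12) = 4232592.
Avoiding (6,3): 37442160 - 4232592.

Final answer: 33209568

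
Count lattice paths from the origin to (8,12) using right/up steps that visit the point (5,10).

Paths (0,0)->(5,10): C(15,10) = 3003.
Paths (5,10)->(8,12): C(5,2) = 10.
By multiplication principle: 3003 x 10.

Final answer: 30030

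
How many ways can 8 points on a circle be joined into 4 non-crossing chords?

This is a standard Catalan-number count: the answer is C_n. Here n = 8/2 = 4.
C_n = C(2n,n)/(n+1), so C_{4} = C(8,4)/5 = 70/5.

Final answer: C_{4} = 14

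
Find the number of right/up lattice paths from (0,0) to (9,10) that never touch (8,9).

Total paths to (9,10): C(19,10) = 92378.
Paths through (8,9): C(17,9) x C(2,1) = 48620.
Avoiding (8,9): 92378 - 48620.

Final answer: 43758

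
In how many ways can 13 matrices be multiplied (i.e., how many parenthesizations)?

This is a standard Catalan-number count: the answer is C_n. Here n = 13 - 1 = 12.
C_n = C(2n,n)/(n+1), so C_{12} = C(24,12)/13 = 2704156/13.

Final answer: C_{12} = 208012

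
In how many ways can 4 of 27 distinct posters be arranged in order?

P(27,4) = 27!/(27-4)! = 27!/23!.

Final answer: P(27,4) = 421200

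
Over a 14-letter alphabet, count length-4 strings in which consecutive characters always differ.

Let g(n) count such strings. g(1) = 14, and each valid string of length n-1 extends in 13 ways (any symbol but the last), so g(n) = 13 g(n-1).
Total: g(4) = 14 x 13^3.

Final answer: 14 x 13^{3} = 30758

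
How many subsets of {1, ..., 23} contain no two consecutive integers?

Condition on whether n belongs to the subset: if not, any valid subset of {1, ..., n-1} works (a(n-1)); if so, n-1 is excluded and the rest is a valid subset of {1, ..., n-2} (a(n-2)). Hence a(n) = a(n-1) + a(n-2), a(1)=2, a(2)=3.
Computing successive values: a(1)=2, a(2)=3, a(3)=5, a(4)=8, a(5)=13, a(6)=21, a(7)=34, a(8)=55, a(9)=89, a(10)=144, a(11)=233, a(12)=377, a(13)=610, a(14)=987, a(15)=1597, a(16)=2584, a(17)=4181, a(18)=6765, a(19)=10946, a(20)=17711, a(21)=28657, a(22)=46368, a(23)=75025.

Final answer: 75025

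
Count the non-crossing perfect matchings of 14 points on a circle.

This is counted by the nth Catalan number C_n. Here n = 14/2 = 7.
Using C_0 = 1 and C_(k+1) = C_k x 2(2k+1)/(k+2), build up term by term: C_1=1, C_2=2, C_3=5, C_4=14, C_5=42, C_6=132, C_7=429.

Final answer: C_{7} = 429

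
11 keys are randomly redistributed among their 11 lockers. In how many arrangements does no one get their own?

Derangements satisfy D(n) = (n-1)(D(n-1) + D(n-2)), starting from D(0)=1, D(1)=0.
D(2) = 1 x (0 + 1) = 1
D(3) = 2 x (1 + 0) = 2
D(4) = 3 x (2 + 1) = 9
D(5) = 4 x (9 + 2) = 44
D(6) = 5 x (44 + 9) = 265
D(7) = 6 x (265 + 44) = 1854
D(8) = 7 x (1854 + 265) = 14833
D(9) = 8 x (14833 + 1854) = 133496
D(10) = 9 x (133496 + 14833) = 1334961
D(11) = 10 x (D(10) + D(9)) = 10 x (1334961 + 133496)

Final answer: D(11) = 14684570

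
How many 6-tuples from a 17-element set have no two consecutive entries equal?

First character: 17 choices. Each subsequent: 16 choices (must differ from the previous one).
Total: 17 x 16^5.

Final answer: 17 x 16^{5} = 17825792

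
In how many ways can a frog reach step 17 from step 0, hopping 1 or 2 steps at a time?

Condition on the final move: it is a 1-step (f(n-1) ways to get there) or a 2-step (f(n-2) ways), so f(n) = f(n-1) + f(n-2), with f(1)=1, f(2)=2.
Building up term by term: f(1)=1, f(2)=2, f(3)=3, f(4)=5, f(5)=8, f(6)=13, f(7)=21, f(8)=34, f(9)=55, f(10)=89, f(11)=144, f(12)=233, f(13)=377, f(14)=610, f(15)=987, f(16)=1597, f(17)=2584.

Final answer: 2584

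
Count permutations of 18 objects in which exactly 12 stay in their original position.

Choose which 12 elements are fixed: C(18,12) = 18564.
Derange the remaining 6 using D(j) = (j-1)(D(j-1) + D(j-2)), D(0)=1, D(1)=0: D(2)=1, D(3)=2, D(4)=9, D(5)=44, D(6)=265.
Total: 18564 x 265.

Final answer: C(18,12) D(6) = 4919460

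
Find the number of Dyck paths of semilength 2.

Total monotonic paths to (2,2): C(4,2) = 6.
By the reflection principle, paths that go above the diagonal number C(4,3) = 4.
Valid Dyck paths: 6 - 4.
(This is the Catalan number C_{2}.)

Final answer: C_{2} = 2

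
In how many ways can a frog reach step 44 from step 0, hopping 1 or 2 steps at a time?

Let f(n) count the ways. The last step is size 1 or 2, so f(n) = f(n-1) + f(n-2) with f(1)=1, f(2)=2.
Iterating the recurrence: f(1)=1, f(2)=2, f(3)=3, f(4)=5, f(5)=8, f(6)=13, f(7)=21, f(8)=34, f(9)=55, f(10)=89, f(11)=144, f(12)=233, f(13)=377, f(14)=610, f(15)=987, f(16)=1597, f(17)=2584, f(18)=4181, f(19)=6765, f(20)=10946, f(21)=17711, f(22)=28657, f(23)=46368, f(24)=75025, f(25)=121393, f(26)=196418, f(27)=317811, f(28)=514229, f(29)=832040, f(30)=1346269, f(31)=2178309, f(32)=3524578, f(33)=5702887, f(34)=9227465, f(35)=14930352, f(36)=24157817, f(37)=39088169, f(38)=63245986, f(39)=102334155, f(40)=165580141, f(41)=267914296, f(42)=433494437, f(43)=701408733, f(44)=1134903170.

Final answer: 1134903170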